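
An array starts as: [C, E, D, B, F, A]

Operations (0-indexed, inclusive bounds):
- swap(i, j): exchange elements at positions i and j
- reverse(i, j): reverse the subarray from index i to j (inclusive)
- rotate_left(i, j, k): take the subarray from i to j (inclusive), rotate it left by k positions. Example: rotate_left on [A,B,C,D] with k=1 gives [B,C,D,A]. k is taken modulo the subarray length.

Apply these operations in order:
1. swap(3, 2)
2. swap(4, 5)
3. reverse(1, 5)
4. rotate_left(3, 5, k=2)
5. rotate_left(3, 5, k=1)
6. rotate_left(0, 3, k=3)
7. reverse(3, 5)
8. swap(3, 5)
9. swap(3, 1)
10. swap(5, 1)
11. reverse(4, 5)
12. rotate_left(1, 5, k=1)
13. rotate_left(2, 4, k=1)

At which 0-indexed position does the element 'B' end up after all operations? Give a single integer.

Answer: 3

Derivation:
After 1 (swap(3, 2)): [C, E, B, D, F, A]
After 2 (swap(4, 5)): [C, E, B, D, A, F]
After 3 (reverse(1, 5)): [C, F, A, D, B, E]
After 4 (rotate_left(3, 5, k=2)): [C, F, A, E, D, B]
After 5 (rotate_left(3, 5, k=1)): [C, F, A, D, B, E]
After 6 (rotate_left(0, 3, k=3)): [D, C, F, A, B, E]
After 7 (reverse(3, 5)): [D, C, F, E, B, A]
After 8 (swap(3, 5)): [D, C, F, A, B, E]
After 9 (swap(3, 1)): [D, A, F, C, B, E]
After 10 (swap(5, 1)): [D, E, F, C, B, A]
After 11 (reverse(4, 5)): [D, E, F, C, A, B]
After 12 (rotate_left(1, 5, k=1)): [D, F, C, A, B, E]
After 13 (rotate_left(2, 4, k=1)): [D, F, A, B, C, E]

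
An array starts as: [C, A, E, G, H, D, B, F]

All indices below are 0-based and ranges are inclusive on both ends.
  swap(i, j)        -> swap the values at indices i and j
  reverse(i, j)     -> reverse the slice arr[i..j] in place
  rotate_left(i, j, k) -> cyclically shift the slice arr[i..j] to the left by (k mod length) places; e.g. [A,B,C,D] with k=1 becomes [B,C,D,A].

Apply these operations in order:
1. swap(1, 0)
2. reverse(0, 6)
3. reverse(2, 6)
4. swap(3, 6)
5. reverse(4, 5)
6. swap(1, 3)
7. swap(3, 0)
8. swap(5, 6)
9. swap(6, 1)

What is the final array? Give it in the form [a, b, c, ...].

After 1 (swap(1, 0)): [A, C, E, G, H, D, B, F]
After 2 (reverse(0, 6)): [B, D, H, G, E, C, A, F]
After 3 (reverse(2, 6)): [B, D, A, C, E, G, H, F]
After 4 (swap(3, 6)): [B, D, A, H, E, G, C, F]
After 5 (reverse(4, 5)): [B, D, A, H, G, E, C, F]
After 6 (swap(1, 3)): [B, H, A, D, G, E, C, F]
After 7 (swap(3, 0)): [D, H, A, B, G, E, C, F]
After 8 (swap(5, 6)): [D, H, A, B, G, C, E, F]
After 9 (swap(6, 1)): [D, E, A, B, G, C, H, F]

Answer: [D, E, A, B, G, C, H, F]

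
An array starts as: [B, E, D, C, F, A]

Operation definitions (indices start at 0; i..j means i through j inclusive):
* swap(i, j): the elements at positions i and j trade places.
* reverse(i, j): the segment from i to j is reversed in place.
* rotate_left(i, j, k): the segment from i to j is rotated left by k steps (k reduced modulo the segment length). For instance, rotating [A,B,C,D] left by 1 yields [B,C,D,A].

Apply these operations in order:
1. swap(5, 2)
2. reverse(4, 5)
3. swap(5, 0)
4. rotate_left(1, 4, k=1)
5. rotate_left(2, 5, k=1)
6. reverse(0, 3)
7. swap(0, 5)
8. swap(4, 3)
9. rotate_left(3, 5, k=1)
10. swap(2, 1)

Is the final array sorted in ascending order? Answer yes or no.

Answer: no

Derivation:
After 1 (swap(5, 2)): [B, E, A, C, F, D]
After 2 (reverse(4, 5)): [B, E, A, C, D, F]
After 3 (swap(5, 0)): [F, E, A, C, D, B]
After 4 (rotate_left(1, 4, k=1)): [F, A, C, D, E, B]
After 5 (rotate_left(2, 5, k=1)): [F, A, D, E, B, C]
After 6 (reverse(0, 3)): [E, D, A, F, B, C]
After 7 (swap(0, 5)): [C, D, A, F, B, E]
After 8 (swap(4, 3)): [C, D, A, B, F, E]
After 9 (rotate_left(3, 5, k=1)): [C, D, A, F, E, B]
After 10 (swap(2, 1)): [C, A, D, F, E, B]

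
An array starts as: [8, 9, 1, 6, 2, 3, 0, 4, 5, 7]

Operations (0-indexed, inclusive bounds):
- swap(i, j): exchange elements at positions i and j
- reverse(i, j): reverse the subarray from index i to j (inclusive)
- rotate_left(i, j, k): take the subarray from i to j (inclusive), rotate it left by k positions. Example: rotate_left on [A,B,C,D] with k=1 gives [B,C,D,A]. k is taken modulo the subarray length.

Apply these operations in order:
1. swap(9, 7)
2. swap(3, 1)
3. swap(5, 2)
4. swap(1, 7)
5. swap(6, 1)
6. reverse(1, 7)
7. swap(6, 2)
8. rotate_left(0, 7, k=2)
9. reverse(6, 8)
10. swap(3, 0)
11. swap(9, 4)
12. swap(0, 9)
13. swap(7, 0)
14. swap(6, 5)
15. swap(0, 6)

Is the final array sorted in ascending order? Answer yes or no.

Answer: yes

Derivation:
After 1 (swap(9, 7)): [8, 9, 1, 6, 2, 3, 0, 7, 5, 4]
After 2 (swap(3, 1)): [8, 6, 1, 9, 2, 3, 0, 7, 5, 4]
After 3 (swap(5, 2)): [8, 6, 3, 9, 2, 1, 0, 7, 5, 4]
After 4 (swap(1, 7)): [8, 7, 3, 9, 2, 1, 0, 6, 5, 4]
After 5 (swap(6, 1)): [8, 0, 3, 9, 2, 1, 7, 6, 5, 4]
After 6 (reverse(1, 7)): [8, 6, 7, 1, 2, 9, 3, 0, 5, 4]
After 7 (swap(6, 2)): [8, 6, 3, 1, 2, 9, 7, 0, 5, 4]
After 8 (rotate_left(0, 7, k=2)): [3, 1, 2, 9, 7, 0, 8, 6, 5, 4]
After 9 (reverse(6, 8)): [3, 1, 2, 9, 7, 0, 5, 6, 8, 4]
After 10 (swap(3, 0)): [9, 1, 2, 3, 7, 0, 5, 6, 8, 4]
After 11 (swap(9, 4)): [9, 1, 2, 3, 4, 0, 5, 6, 8, 7]
After 12 (swap(0, 9)): [7, 1, 2, 3, 4, 0, 5, 6, 8, 9]
After 13 (swap(7, 0)): [6, 1, 2, 3, 4, 0, 5, 7, 8, 9]
After 14 (swap(6, 5)): [6, 1, 2, 3, 4, 5, 0, 7, 8, 9]
After 15 (swap(0, 6)): [0, 1, 2, 3, 4, 5, 6, 7, 8, 9]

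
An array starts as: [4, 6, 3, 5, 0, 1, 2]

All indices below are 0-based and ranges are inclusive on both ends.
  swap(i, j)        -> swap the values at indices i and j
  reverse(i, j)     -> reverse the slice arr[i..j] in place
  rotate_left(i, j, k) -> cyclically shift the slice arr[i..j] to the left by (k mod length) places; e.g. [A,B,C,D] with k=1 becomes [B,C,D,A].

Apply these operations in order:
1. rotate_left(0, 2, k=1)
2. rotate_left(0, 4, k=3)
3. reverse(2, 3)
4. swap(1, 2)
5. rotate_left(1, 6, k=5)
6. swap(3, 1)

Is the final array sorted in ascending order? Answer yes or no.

Answer: no

Derivation:
After 1 (rotate_left(0, 2, k=1)): [6, 3, 4, 5, 0, 1, 2]
After 2 (rotate_left(0, 4, k=3)): [5, 0, 6, 3, 4, 1, 2]
After 3 (reverse(2, 3)): [5, 0, 3, 6, 4, 1, 2]
After 4 (swap(1, 2)): [5, 3, 0, 6, 4, 1, 2]
After 5 (rotate_left(1, 6, k=5)): [5, 2, 3, 0, 6, 4, 1]
After 6 (swap(3, 1)): [5, 0, 3, 2, 6, 4, 1]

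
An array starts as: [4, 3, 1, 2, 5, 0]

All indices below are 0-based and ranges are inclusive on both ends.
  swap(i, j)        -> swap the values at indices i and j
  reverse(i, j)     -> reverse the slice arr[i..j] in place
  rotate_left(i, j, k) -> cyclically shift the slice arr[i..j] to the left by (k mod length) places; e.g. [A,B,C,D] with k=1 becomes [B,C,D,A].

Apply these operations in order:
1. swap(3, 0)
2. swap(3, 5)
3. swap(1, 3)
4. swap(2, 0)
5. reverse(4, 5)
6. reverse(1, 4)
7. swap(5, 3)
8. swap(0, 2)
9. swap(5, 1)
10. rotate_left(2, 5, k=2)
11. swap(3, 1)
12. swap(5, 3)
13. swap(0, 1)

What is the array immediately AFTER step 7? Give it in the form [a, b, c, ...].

Answer: [1, 4, 3, 5, 0, 2]

Derivation:
After 1 (swap(3, 0)): [2, 3, 1, 4, 5, 0]
After 2 (swap(3, 5)): [2, 3, 1, 0, 5, 4]
After 3 (swap(1, 3)): [2, 0, 1, 3, 5, 4]
After 4 (swap(2, 0)): [1, 0, 2, 3, 5, 4]
After 5 (reverse(4, 5)): [1, 0, 2, 3, 4, 5]
After 6 (reverse(1, 4)): [1, 4, 3, 2, 0, 5]
After 7 (swap(5, 3)): [1, 4, 3, 5, 0, 2]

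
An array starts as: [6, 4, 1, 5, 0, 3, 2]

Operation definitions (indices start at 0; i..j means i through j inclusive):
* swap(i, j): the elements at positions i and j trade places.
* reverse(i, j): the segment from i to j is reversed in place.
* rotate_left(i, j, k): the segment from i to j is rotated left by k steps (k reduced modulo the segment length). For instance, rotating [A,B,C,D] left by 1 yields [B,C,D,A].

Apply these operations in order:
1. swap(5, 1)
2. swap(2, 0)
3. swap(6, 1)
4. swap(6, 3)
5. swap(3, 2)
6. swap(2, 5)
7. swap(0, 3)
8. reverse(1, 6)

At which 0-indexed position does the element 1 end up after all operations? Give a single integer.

After 1 (swap(5, 1)): [6, 3, 1, 5, 0, 4, 2]
After 2 (swap(2, 0)): [1, 3, 6, 5, 0, 4, 2]
After 3 (swap(6, 1)): [1, 2, 6, 5, 0, 4, 3]
After 4 (swap(6, 3)): [1, 2, 6, 3, 0, 4, 5]
After 5 (swap(3, 2)): [1, 2, 3, 6, 0, 4, 5]
After 6 (swap(2, 5)): [1, 2, 4, 6, 0, 3, 5]
After 7 (swap(0, 3)): [6, 2, 4, 1, 0, 3, 5]
After 8 (reverse(1, 6)): [6, 5, 3, 0, 1, 4, 2]

Answer: 4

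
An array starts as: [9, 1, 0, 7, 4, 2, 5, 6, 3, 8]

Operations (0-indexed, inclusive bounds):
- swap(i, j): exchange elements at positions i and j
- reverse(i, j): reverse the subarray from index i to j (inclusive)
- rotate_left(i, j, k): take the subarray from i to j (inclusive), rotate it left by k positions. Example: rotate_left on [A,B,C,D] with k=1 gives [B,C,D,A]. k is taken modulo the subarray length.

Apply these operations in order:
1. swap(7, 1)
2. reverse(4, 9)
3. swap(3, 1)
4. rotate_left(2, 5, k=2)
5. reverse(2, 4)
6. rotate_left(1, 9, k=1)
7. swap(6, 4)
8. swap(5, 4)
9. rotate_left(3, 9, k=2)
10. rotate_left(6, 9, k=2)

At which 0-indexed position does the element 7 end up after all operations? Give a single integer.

After 1 (swap(7, 1)): [9, 6, 0, 7, 4, 2, 5, 1, 3, 8]
After 2 (reverse(4, 9)): [9, 6, 0, 7, 8, 3, 1, 5, 2, 4]
After 3 (swap(3, 1)): [9, 7, 0, 6, 8, 3, 1, 5, 2, 4]
After 4 (rotate_left(2, 5, k=2)): [9, 7, 8, 3, 0, 6, 1, 5, 2, 4]
After 5 (reverse(2, 4)): [9, 7, 0, 3, 8, 6, 1, 5, 2, 4]
After 6 (rotate_left(1, 9, k=1)): [9, 0, 3, 8, 6, 1, 5, 2, 4, 7]
After 7 (swap(6, 4)): [9, 0, 3, 8, 5, 1, 6, 2, 4, 7]
After 8 (swap(5, 4)): [9, 0, 3, 8, 1, 5, 6, 2, 4, 7]
After 9 (rotate_left(3, 9, k=2)): [9, 0, 3, 5, 6, 2, 4, 7, 8, 1]
After 10 (rotate_left(6, 9, k=2)): [9, 0, 3, 5, 6, 2, 8, 1, 4, 7]

Answer: 9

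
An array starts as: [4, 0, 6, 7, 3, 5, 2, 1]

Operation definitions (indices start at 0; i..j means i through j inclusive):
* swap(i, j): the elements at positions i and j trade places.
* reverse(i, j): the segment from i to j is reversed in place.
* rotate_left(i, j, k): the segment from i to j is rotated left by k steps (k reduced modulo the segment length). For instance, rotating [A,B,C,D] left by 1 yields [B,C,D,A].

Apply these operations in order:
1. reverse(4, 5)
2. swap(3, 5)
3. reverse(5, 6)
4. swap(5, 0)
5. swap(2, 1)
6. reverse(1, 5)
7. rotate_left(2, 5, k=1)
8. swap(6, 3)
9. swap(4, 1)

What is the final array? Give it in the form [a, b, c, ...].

After 1 (reverse(4, 5)): [4, 0, 6, 7, 5, 3, 2, 1]
After 2 (swap(3, 5)): [4, 0, 6, 3, 5, 7, 2, 1]
After 3 (reverse(5, 6)): [4, 0, 6, 3, 5, 2, 7, 1]
After 4 (swap(5, 0)): [2, 0, 6, 3, 5, 4, 7, 1]
After 5 (swap(2, 1)): [2, 6, 0, 3, 5, 4, 7, 1]
After 6 (reverse(1, 5)): [2, 4, 5, 3, 0, 6, 7, 1]
After 7 (rotate_left(2, 5, k=1)): [2, 4, 3, 0, 6, 5, 7, 1]
After 8 (swap(6, 3)): [2, 4, 3, 7, 6, 5, 0, 1]
After 9 (swap(4, 1)): [2, 6, 3, 7, 4, 5, 0, 1]

Answer: [2, 6, 3, 7, 4, 5, 0, 1]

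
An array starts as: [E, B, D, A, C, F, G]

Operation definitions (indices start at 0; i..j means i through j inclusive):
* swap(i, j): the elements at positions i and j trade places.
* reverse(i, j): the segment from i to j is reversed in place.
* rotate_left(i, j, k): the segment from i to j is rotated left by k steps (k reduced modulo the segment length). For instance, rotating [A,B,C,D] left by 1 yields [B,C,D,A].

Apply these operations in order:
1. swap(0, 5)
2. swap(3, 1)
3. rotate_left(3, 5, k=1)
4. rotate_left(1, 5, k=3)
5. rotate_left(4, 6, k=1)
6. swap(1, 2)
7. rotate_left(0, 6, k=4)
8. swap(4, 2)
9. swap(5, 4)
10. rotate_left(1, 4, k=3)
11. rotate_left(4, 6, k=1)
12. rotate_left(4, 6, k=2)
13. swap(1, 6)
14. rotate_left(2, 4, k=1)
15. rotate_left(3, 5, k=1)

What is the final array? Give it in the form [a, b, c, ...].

Answer: [C, A, B, G, D, F, E]

Derivation:
After 1 (swap(0, 5)): [F, B, D, A, C, E, G]
After 2 (swap(3, 1)): [F, A, D, B, C, E, G]
After 3 (rotate_left(3, 5, k=1)): [F, A, D, C, E, B, G]
After 4 (rotate_left(1, 5, k=3)): [F, E, B, A, D, C, G]
After 5 (rotate_left(4, 6, k=1)): [F, E, B, A, C, G, D]
After 6 (swap(1, 2)): [F, B, E, A, C, G, D]
After 7 (rotate_left(0, 6, k=4)): [C, G, D, F, B, E, A]
After 8 (swap(4, 2)): [C, G, B, F, D, E, A]
After 9 (swap(5, 4)): [C, G, B, F, E, D, A]
After 10 (rotate_left(1, 4, k=3)): [C, E, G, B, F, D, A]
After 11 (rotate_left(4, 6, k=1)): [C, E, G, B, D, A, F]
After 12 (rotate_left(4, 6, k=2)): [C, E, G, B, F, D, A]
After 13 (swap(1, 6)): [C, A, G, B, F, D, E]
After 14 (rotate_left(2, 4, k=1)): [C, A, B, F, G, D, E]
After 15 (rotate_left(3, 5, k=1)): [C, A, B, G, D, F, E]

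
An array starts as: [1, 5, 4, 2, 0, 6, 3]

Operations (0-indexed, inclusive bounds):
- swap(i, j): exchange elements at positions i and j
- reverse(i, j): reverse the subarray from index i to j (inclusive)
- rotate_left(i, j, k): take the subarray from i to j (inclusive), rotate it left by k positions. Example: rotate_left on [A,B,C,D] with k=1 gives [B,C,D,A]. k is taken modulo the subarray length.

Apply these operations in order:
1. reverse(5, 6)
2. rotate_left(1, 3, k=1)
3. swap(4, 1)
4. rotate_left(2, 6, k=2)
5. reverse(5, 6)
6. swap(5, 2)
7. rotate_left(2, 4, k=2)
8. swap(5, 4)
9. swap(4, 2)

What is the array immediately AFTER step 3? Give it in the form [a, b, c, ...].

After 1 (reverse(5, 6)): [1, 5, 4, 2, 0, 3, 6]
After 2 (rotate_left(1, 3, k=1)): [1, 4, 2, 5, 0, 3, 6]
After 3 (swap(4, 1)): [1, 0, 2, 5, 4, 3, 6]

Answer: [1, 0, 2, 5, 4, 3, 6]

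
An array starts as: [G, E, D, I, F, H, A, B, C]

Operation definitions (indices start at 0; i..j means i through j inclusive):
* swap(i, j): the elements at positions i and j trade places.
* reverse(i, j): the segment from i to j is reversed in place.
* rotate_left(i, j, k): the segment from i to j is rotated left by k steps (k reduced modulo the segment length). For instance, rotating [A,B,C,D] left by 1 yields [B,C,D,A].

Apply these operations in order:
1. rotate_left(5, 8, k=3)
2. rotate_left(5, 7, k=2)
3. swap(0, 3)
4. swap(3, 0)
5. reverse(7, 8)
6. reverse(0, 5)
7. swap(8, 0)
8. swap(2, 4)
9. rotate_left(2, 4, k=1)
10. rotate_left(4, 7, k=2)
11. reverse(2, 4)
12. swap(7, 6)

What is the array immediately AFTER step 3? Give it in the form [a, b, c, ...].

After 1 (rotate_left(5, 8, k=3)): [G, E, D, I, F, C, H, A, B]
After 2 (rotate_left(5, 7, k=2)): [G, E, D, I, F, A, C, H, B]
After 3 (swap(0, 3)): [I, E, D, G, F, A, C, H, B]

Answer: [I, E, D, G, F, A, C, H, B]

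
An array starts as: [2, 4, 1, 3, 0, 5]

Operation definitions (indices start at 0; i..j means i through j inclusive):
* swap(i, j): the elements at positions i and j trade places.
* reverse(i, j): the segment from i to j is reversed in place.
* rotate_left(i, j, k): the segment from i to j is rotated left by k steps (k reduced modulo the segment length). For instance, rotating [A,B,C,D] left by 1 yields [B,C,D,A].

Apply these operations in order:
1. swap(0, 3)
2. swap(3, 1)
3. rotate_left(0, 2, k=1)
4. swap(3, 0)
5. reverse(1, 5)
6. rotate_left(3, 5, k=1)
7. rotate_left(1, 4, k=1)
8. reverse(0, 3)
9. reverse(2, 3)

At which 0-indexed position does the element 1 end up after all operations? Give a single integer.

Answer: 0

Derivation:
After 1 (swap(0, 3)): [3, 4, 1, 2, 0, 5]
After 2 (swap(3, 1)): [3, 2, 1, 4, 0, 5]
After 3 (rotate_left(0, 2, k=1)): [2, 1, 3, 4, 0, 5]
After 4 (swap(3, 0)): [4, 1, 3, 2, 0, 5]
After 5 (reverse(1, 5)): [4, 5, 0, 2, 3, 1]
After 6 (rotate_left(3, 5, k=1)): [4, 5, 0, 3, 1, 2]
After 7 (rotate_left(1, 4, k=1)): [4, 0, 3, 1, 5, 2]
After 8 (reverse(0, 3)): [1, 3, 0, 4, 5, 2]
After 9 (reverse(2, 3)): [1, 3, 4, 0, 5, 2]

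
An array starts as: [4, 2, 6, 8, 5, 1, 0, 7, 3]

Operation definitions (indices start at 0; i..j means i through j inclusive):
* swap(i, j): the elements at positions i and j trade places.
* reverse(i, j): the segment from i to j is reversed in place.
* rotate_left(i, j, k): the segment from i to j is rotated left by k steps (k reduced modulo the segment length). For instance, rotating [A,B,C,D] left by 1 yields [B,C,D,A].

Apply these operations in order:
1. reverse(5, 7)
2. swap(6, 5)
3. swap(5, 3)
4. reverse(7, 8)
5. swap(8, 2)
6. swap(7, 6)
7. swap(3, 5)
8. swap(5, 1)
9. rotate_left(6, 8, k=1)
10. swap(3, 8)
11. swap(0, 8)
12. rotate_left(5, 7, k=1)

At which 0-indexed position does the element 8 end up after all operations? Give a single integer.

After 1 (reverse(5, 7)): [4, 2, 6, 8, 5, 7, 0, 1, 3]
After 2 (swap(6, 5)): [4, 2, 6, 8, 5, 0, 7, 1, 3]
After 3 (swap(5, 3)): [4, 2, 6, 0, 5, 8, 7, 1, 3]
After 4 (reverse(7, 8)): [4, 2, 6, 0, 5, 8, 7, 3, 1]
After 5 (swap(8, 2)): [4, 2, 1, 0, 5, 8, 7, 3, 6]
After 6 (swap(7, 6)): [4, 2, 1, 0, 5, 8, 3, 7, 6]
After 7 (swap(3, 5)): [4, 2, 1, 8, 5, 0, 3, 7, 6]
After 8 (swap(5, 1)): [4, 0, 1, 8, 5, 2, 3, 7, 6]
After 9 (rotate_left(6, 8, k=1)): [4, 0, 1, 8, 5, 2, 7, 6, 3]
After 10 (swap(3, 8)): [4, 0, 1, 3, 5, 2, 7, 6, 8]
After 11 (swap(0, 8)): [8, 0, 1, 3, 5, 2, 7, 6, 4]
After 12 (rotate_left(5, 7, k=1)): [8, 0, 1, 3, 5, 7, 6, 2, 4]

Answer: 0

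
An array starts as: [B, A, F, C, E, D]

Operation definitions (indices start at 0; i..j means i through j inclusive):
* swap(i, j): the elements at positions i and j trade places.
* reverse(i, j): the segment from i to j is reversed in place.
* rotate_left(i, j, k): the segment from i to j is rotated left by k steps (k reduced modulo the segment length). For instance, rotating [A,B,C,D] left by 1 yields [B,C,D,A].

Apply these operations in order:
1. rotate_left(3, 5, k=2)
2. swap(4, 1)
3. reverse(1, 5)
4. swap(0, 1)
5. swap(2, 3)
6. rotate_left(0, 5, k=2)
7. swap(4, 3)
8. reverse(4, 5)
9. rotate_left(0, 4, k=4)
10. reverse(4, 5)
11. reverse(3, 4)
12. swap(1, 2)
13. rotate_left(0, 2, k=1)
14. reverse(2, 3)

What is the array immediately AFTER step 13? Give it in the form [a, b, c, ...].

After 1 (rotate_left(3, 5, k=2)): [B, A, F, D, C, E]
After 2 (swap(4, 1)): [B, C, F, D, A, E]
After 3 (reverse(1, 5)): [B, E, A, D, F, C]
After 4 (swap(0, 1)): [E, B, A, D, F, C]
After 5 (swap(2, 3)): [E, B, D, A, F, C]
After 6 (rotate_left(0, 5, k=2)): [D, A, F, C, E, B]
After 7 (swap(4, 3)): [D, A, F, E, C, B]
After 8 (reverse(4, 5)): [D, A, F, E, B, C]
After 9 (rotate_left(0, 4, k=4)): [B, D, A, F, E, C]
After 10 (reverse(4, 5)): [B, D, A, F, C, E]
After 11 (reverse(3, 4)): [B, D, A, C, F, E]
After 12 (swap(1, 2)): [B, A, D, C, F, E]
After 13 (rotate_left(0, 2, k=1)): [A, D, B, C, F, E]

Answer: [A, D, B, C, F, E]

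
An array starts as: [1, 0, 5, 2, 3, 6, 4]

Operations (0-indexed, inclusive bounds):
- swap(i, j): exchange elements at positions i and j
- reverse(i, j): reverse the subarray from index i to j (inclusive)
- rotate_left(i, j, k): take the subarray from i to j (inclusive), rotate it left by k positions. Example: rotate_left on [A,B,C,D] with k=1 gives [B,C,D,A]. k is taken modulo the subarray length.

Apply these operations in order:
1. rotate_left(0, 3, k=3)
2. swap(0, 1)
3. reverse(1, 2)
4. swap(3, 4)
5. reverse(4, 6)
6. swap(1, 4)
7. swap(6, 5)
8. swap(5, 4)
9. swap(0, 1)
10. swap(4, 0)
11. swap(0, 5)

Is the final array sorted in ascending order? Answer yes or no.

Answer: yes

Derivation:
After 1 (rotate_left(0, 3, k=3)): [2, 1, 0, 5, 3, 6, 4]
After 2 (swap(0, 1)): [1, 2, 0, 5, 3, 6, 4]
After 3 (reverse(1, 2)): [1, 0, 2, 5, 3, 6, 4]
After 4 (swap(3, 4)): [1, 0, 2, 3, 5, 6, 4]
After 5 (reverse(4, 6)): [1, 0, 2, 3, 4, 6, 5]
After 6 (swap(1, 4)): [1, 4, 2, 3, 0, 6, 5]
After 7 (swap(6, 5)): [1, 4, 2, 3, 0, 5, 6]
After 8 (swap(5, 4)): [1, 4, 2, 3, 5, 0, 6]
After 9 (swap(0, 1)): [4, 1, 2, 3, 5, 0, 6]
After 10 (swap(4, 0)): [5, 1, 2, 3, 4, 0, 6]
After 11 (swap(0, 5)): [0, 1, 2, 3, 4, 5, 6]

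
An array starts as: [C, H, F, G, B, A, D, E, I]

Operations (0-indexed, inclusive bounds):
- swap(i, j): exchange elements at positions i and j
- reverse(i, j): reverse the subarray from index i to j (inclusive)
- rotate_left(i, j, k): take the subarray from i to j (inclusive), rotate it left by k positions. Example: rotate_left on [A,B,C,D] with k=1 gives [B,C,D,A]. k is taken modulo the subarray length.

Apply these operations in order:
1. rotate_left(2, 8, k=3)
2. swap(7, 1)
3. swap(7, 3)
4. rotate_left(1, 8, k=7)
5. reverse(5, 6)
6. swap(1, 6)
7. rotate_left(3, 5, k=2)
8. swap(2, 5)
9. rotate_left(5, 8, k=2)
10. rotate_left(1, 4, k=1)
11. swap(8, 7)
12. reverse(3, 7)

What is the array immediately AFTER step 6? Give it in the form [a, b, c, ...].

Answer: [C, E, G, A, H, I, B, F, D]

Derivation:
After 1 (rotate_left(2, 8, k=3)): [C, H, A, D, E, I, F, G, B]
After 2 (swap(7, 1)): [C, G, A, D, E, I, F, H, B]
After 3 (swap(7, 3)): [C, G, A, H, E, I, F, D, B]
After 4 (rotate_left(1, 8, k=7)): [C, B, G, A, H, E, I, F, D]
After 5 (reverse(5, 6)): [C, B, G, A, H, I, E, F, D]
After 6 (swap(1, 6)): [C, E, G, A, H, I, B, F, D]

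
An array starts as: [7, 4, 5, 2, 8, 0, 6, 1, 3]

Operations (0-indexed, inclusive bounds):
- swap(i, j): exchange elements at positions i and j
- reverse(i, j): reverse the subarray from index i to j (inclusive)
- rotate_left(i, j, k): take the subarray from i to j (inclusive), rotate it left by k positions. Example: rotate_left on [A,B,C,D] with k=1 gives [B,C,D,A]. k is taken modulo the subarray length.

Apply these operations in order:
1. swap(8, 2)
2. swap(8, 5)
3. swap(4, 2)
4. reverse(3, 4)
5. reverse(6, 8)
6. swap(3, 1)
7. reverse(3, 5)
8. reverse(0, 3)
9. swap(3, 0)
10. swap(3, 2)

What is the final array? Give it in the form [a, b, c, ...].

After 1 (swap(8, 2)): [7, 4, 3, 2, 8, 0, 6, 1, 5]
After 2 (swap(8, 5)): [7, 4, 3, 2, 8, 5, 6, 1, 0]
After 3 (swap(4, 2)): [7, 4, 8, 2, 3, 5, 6, 1, 0]
After 4 (reverse(3, 4)): [7, 4, 8, 3, 2, 5, 6, 1, 0]
After 5 (reverse(6, 8)): [7, 4, 8, 3, 2, 5, 0, 1, 6]
After 6 (swap(3, 1)): [7, 3, 8, 4, 2, 5, 0, 1, 6]
After 7 (reverse(3, 5)): [7, 3, 8, 5, 2, 4, 0, 1, 6]
After 8 (reverse(0, 3)): [5, 8, 3, 7, 2, 4, 0, 1, 6]
After 9 (swap(3, 0)): [7, 8, 3, 5, 2, 4, 0, 1, 6]
After 10 (swap(3, 2)): [7, 8, 5, 3, 2, 4, 0, 1, 6]

Answer: [7, 8, 5, 3, 2, 4, 0, 1, 6]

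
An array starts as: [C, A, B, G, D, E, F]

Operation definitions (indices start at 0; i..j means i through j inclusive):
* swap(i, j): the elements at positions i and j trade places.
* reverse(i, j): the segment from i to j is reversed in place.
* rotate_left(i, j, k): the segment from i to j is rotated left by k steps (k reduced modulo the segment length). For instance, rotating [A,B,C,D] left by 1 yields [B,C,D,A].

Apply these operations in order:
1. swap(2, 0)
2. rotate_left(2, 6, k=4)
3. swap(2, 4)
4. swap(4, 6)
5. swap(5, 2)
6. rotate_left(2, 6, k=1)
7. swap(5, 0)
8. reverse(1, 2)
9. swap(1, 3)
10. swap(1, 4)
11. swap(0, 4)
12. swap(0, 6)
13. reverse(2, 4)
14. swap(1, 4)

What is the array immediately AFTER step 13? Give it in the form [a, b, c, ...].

After 1 (swap(2, 0)): [B, A, C, G, D, E, F]
After 2 (rotate_left(2, 6, k=4)): [B, A, F, C, G, D, E]
After 3 (swap(2, 4)): [B, A, G, C, F, D, E]
After 4 (swap(4, 6)): [B, A, G, C, E, D, F]
After 5 (swap(5, 2)): [B, A, D, C, E, G, F]
After 6 (rotate_left(2, 6, k=1)): [B, A, C, E, G, F, D]
After 7 (swap(5, 0)): [F, A, C, E, G, B, D]
After 8 (reverse(1, 2)): [F, C, A, E, G, B, D]
After 9 (swap(1, 3)): [F, E, A, C, G, B, D]
After 10 (swap(1, 4)): [F, G, A, C, E, B, D]
After 11 (swap(0, 4)): [E, G, A, C, F, B, D]
After 12 (swap(0, 6)): [D, G, A, C, F, B, E]
After 13 (reverse(2, 4)): [D, G, F, C, A, B, E]

Answer: [D, G, F, C, A, B, E]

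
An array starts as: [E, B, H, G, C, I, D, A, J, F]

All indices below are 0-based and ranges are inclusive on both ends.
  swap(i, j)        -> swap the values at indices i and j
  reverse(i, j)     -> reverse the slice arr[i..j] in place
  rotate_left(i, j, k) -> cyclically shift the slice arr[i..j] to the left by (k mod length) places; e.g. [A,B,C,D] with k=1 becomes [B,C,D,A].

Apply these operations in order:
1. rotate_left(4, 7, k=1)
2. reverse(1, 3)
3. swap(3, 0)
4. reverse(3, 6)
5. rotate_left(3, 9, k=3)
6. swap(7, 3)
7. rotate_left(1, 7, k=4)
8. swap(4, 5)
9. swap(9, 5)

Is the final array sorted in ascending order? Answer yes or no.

After 1 (rotate_left(4, 7, k=1)): [E, B, H, G, I, D, A, C, J, F]
After 2 (reverse(1, 3)): [E, G, H, B, I, D, A, C, J, F]
After 3 (swap(3, 0)): [B, G, H, E, I, D, A, C, J, F]
After 4 (reverse(3, 6)): [B, G, H, A, D, I, E, C, J, F]
After 5 (rotate_left(3, 9, k=3)): [B, G, H, E, C, J, F, A, D, I]
After 6 (swap(7, 3)): [B, G, H, A, C, J, F, E, D, I]
After 7 (rotate_left(1, 7, k=4)): [B, J, F, E, G, H, A, C, D, I]
After 8 (swap(4, 5)): [B, J, F, E, H, G, A, C, D, I]
After 9 (swap(9, 5)): [B, J, F, E, H, I, A, C, D, G]

Answer: no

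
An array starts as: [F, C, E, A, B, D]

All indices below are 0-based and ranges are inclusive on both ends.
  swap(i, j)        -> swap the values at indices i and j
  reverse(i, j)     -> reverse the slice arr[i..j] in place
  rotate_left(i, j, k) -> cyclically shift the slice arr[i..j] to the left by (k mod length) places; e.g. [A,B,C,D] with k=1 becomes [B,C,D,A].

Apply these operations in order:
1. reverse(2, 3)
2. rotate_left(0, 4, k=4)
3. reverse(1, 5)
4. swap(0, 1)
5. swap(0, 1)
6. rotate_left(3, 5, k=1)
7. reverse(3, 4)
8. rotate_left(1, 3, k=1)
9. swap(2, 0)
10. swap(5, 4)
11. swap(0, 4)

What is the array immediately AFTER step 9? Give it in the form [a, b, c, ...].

After 1 (reverse(2, 3)): [F, C, A, E, B, D]
After 2 (rotate_left(0, 4, k=4)): [B, F, C, A, E, D]
After 3 (reverse(1, 5)): [B, D, E, A, C, F]
After 4 (swap(0, 1)): [D, B, E, A, C, F]
After 5 (swap(0, 1)): [B, D, E, A, C, F]
After 6 (rotate_left(3, 5, k=1)): [B, D, E, C, F, A]
After 7 (reverse(3, 4)): [B, D, E, F, C, A]
After 8 (rotate_left(1, 3, k=1)): [B, E, F, D, C, A]
After 9 (swap(2, 0)): [F, E, B, D, C, A]

Answer: [F, E, B, D, C, A]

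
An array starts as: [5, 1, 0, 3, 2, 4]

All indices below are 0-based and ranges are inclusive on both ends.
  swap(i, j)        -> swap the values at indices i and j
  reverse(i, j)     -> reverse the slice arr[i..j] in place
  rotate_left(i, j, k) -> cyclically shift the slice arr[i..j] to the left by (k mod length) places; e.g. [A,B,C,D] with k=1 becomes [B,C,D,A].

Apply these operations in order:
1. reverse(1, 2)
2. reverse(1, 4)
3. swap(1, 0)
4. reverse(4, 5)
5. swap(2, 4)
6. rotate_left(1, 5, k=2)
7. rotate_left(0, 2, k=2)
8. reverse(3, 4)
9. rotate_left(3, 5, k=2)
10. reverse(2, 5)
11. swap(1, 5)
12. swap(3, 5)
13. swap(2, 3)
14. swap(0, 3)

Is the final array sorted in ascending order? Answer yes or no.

Answer: yes

Derivation:
After 1 (reverse(1, 2)): [5, 0, 1, 3, 2, 4]
After 2 (reverse(1, 4)): [5, 2, 3, 1, 0, 4]
After 3 (swap(1, 0)): [2, 5, 3, 1, 0, 4]
After 4 (reverse(4, 5)): [2, 5, 3, 1, 4, 0]
After 5 (swap(2, 4)): [2, 5, 4, 1, 3, 0]
After 6 (rotate_left(1, 5, k=2)): [2, 1, 3, 0, 5, 4]
After 7 (rotate_left(0, 2, k=2)): [3, 2, 1, 0, 5, 4]
After 8 (reverse(3, 4)): [3, 2, 1, 5, 0, 4]
After 9 (rotate_left(3, 5, k=2)): [3, 2, 1, 4, 5, 0]
After 10 (reverse(2, 5)): [3, 2, 0, 5, 4, 1]
After 11 (swap(1, 5)): [3, 1, 0, 5, 4, 2]
After 12 (swap(3, 5)): [3, 1, 0, 2, 4, 5]
After 13 (swap(2, 3)): [3, 1, 2, 0, 4, 5]
After 14 (swap(0, 3)): [0, 1, 2, 3, 4, 5]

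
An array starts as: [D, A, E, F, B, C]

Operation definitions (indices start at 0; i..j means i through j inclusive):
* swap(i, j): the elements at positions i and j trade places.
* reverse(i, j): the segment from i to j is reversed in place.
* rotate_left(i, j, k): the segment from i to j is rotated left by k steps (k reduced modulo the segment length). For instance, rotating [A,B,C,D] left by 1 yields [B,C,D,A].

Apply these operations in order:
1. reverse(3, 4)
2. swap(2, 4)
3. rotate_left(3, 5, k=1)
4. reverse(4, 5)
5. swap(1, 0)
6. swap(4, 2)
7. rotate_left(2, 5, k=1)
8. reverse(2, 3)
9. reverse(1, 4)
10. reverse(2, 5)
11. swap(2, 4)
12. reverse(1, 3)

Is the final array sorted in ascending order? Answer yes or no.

Answer: no

Derivation:
After 1 (reverse(3, 4)): [D, A, E, B, F, C]
After 2 (swap(2, 4)): [D, A, F, B, E, C]
After 3 (rotate_left(3, 5, k=1)): [D, A, F, E, C, B]
After 4 (reverse(4, 5)): [D, A, F, E, B, C]
After 5 (swap(1, 0)): [A, D, F, E, B, C]
After 6 (swap(4, 2)): [A, D, B, E, F, C]
After 7 (rotate_left(2, 5, k=1)): [A, D, E, F, C, B]
After 8 (reverse(2, 3)): [A, D, F, E, C, B]
After 9 (reverse(1, 4)): [A, C, E, F, D, B]
After 10 (reverse(2, 5)): [A, C, B, D, F, E]
After 11 (swap(2, 4)): [A, C, F, D, B, E]
After 12 (reverse(1, 3)): [A, D, F, C, B, E]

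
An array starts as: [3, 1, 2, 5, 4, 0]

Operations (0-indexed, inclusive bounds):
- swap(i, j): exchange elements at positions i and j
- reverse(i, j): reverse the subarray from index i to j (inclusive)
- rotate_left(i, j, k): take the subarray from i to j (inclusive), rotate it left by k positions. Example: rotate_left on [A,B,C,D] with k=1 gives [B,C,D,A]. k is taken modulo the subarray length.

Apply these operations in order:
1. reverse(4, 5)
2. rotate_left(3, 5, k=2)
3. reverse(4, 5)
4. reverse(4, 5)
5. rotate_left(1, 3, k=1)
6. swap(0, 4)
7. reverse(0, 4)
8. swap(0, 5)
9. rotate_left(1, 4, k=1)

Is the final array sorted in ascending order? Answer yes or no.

After 1 (reverse(4, 5)): [3, 1, 2, 5, 0, 4]
After 2 (rotate_left(3, 5, k=2)): [3, 1, 2, 4, 5, 0]
After 3 (reverse(4, 5)): [3, 1, 2, 4, 0, 5]
After 4 (reverse(4, 5)): [3, 1, 2, 4, 5, 0]
After 5 (rotate_left(1, 3, k=1)): [3, 2, 4, 1, 5, 0]
After 6 (swap(0, 4)): [5, 2, 4, 1, 3, 0]
After 7 (reverse(0, 4)): [3, 1, 4, 2, 5, 0]
After 8 (swap(0, 5)): [0, 1, 4, 2, 5, 3]
After 9 (rotate_left(1, 4, k=1)): [0, 4, 2, 5, 1, 3]

Answer: no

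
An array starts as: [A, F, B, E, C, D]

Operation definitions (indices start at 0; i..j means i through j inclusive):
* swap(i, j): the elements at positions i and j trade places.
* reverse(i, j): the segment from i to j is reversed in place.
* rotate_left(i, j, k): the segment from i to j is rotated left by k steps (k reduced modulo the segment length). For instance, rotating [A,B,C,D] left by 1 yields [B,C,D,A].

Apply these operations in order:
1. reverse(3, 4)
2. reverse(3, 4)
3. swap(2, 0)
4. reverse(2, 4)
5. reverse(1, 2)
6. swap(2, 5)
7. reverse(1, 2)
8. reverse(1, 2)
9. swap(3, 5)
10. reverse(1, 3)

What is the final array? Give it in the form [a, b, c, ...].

Answer: [B, F, D, C, A, E]

Derivation:
After 1 (reverse(3, 4)): [A, F, B, C, E, D]
After 2 (reverse(3, 4)): [A, F, B, E, C, D]
After 3 (swap(2, 0)): [B, F, A, E, C, D]
After 4 (reverse(2, 4)): [B, F, C, E, A, D]
After 5 (reverse(1, 2)): [B, C, F, E, A, D]
After 6 (swap(2, 5)): [B, C, D, E, A, F]
After 7 (reverse(1, 2)): [B, D, C, E, A, F]
After 8 (reverse(1, 2)): [B, C, D, E, A, F]
After 9 (swap(3, 5)): [B, C, D, F, A, E]
After 10 (reverse(1, 3)): [B, F, D, C, A, E]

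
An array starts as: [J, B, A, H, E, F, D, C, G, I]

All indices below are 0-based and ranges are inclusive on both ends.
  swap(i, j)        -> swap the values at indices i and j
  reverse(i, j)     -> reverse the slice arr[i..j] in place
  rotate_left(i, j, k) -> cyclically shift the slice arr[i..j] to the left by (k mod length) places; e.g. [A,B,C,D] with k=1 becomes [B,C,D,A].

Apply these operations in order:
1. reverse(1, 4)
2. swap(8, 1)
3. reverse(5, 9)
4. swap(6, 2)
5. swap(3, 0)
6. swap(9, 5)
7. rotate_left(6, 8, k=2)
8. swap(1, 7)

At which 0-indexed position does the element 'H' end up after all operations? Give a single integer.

Answer: 1

Derivation:
After 1 (reverse(1, 4)): [J, E, H, A, B, F, D, C, G, I]
After 2 (swap(8, 1)): [J, G, H, A, B, F, D, C, E, I]
After 3 (reverse(5, 9)): [J, G, H, A, B, I, E, C, D, F]
After 4 (swap(6, 2)): [J, G, E, A, B, I, H, C, D, F]
After 5 (swap(3, 0)): [A, G, E, J, B, I, H, C, D, F]
After 6 (swap(9, 5)): [A, G, E, J, B, F, H, C, D, I]
After 7 (rotate_left(6, 8, k=2)): [A, G, E, J, B, F, D, H, C, I]
After 8 (swap(1, 7)): [A, H, E, J, B, F, D, G, C, I]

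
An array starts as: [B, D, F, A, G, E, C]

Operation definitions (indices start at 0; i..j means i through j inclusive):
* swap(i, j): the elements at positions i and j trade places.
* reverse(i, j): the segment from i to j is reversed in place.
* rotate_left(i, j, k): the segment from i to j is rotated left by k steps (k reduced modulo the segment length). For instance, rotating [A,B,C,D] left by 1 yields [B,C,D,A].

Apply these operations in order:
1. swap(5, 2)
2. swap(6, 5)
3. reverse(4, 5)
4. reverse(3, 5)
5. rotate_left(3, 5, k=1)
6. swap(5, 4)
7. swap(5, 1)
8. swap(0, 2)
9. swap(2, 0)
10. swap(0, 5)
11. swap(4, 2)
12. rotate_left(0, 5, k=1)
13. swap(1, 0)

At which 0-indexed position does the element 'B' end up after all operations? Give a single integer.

After 1 (swap(5, 2)): [B, D, E, A, G, F, C]
After 2 (swap(6, 5)): [B, D, E, A, G, C, F]
After 3 (reverse(4, 5)): [B, D, E, A, C, G, F]
After 4 (reverse(3, 5)): [B, D, E, G, C, A, F]
After 5 (rotate_left(3, 5, k=1)): [B, D, E, C, A, G, F]
After 6 (swap(5, 4)): [B, D, E, C, G, A, F]
After 7 (swap(5, 1)): [B, A, E, C, G, D, F]
After 8 (swap(0, 2)): [E, A, B, C, G, D, F]
After 9 (swap(2, 0)): [B, A, E, C, G, D, F]
After 10 (swap(0, 5)): [D, A, E, C, G, B, F]
After 11 (swap(4, 2)): [D, A, G, C, E, B, F]
After 12 (rotate_left(0, 5, k=1)): [A, G, C, E, B, D, F]
After 13 (swap(1, 0)): [G, A, C, E, B, D, F]

Answer: 4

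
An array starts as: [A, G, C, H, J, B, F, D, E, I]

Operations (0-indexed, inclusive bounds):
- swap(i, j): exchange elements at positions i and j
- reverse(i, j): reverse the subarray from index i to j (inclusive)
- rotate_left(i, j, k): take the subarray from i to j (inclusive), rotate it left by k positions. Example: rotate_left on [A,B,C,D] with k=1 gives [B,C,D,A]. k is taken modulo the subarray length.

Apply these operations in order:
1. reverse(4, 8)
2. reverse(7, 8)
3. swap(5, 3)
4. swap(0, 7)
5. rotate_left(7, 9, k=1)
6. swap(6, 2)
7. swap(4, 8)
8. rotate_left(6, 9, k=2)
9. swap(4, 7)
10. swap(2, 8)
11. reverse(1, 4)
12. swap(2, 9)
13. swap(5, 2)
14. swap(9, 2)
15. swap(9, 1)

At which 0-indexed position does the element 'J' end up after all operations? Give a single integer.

Answer: 0

Derivation:
After 1 (reverse(4, 8)): [A, G, C, H, E, D, F, B, J, I]
After 2 (reverse(7, 8)): [A, G, C, H, E, D, F, J, B, I]
After 3 (swap(5, 3)): [A, G, C, D, E, H, F, J, B, I]
After 4 (swap(0, 7)): [J, G, C, D, E, H, F, A, B, I]
After 5 (rotate_left(7, 9, k=1)): [J, G, C, D, E, H, F, B, I, A]
After 6 (swap(6, 2)): [J, G, F, D, E, H, C, B, I, A]
After 7 (swap(4, 8)): [J, G, F, D, I, H, C, B, E, A]
After 8 (rotate_left(6, 9, k=2)): [J, G, F, D, I, H, E, A, C, B]
After 9 (swap(4, 7)): [J, G, F, D, A, H, E, I, C, B]
After 10 (swap(2, 8)): [J, G, C, D, A, H, E, I, F, B]
After 11 (reverse(1, 4)): [J, A, D, C, G, H, E, I, F, B]
After 12 (swap(2, 9)): [J, A, B, C, G, H, E, I, F, D]
After 13 (swap(5, 2)): [J, A, H, C, G, B, E, I, F, D]
After 14 (swap(9, 2)): [J, A, D, C, G, B, E, I, F, H]
After 15 (swap(9, 1)): [J, H, D, C, G, B, E, I, F, A]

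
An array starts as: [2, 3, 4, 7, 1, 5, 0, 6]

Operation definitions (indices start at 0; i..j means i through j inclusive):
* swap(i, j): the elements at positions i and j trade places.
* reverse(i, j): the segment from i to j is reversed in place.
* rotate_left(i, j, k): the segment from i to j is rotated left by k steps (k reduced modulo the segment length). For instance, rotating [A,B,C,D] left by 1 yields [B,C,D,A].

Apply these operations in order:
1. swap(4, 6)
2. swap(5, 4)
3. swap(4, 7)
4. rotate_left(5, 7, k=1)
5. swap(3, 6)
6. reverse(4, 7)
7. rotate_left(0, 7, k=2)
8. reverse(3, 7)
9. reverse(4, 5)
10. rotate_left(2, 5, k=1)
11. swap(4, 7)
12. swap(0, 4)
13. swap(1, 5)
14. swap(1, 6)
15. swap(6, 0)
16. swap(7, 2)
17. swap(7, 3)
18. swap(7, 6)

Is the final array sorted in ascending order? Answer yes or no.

After 1 (swap(4, 6)): [2, 3, 4, 7, 0, 5, 1, 6]
After 2 (swap(5, 4)): [2, 3, 4, 7, 5, 0, 1, 6]
After 3 (swap(4, 7)): [2, 3, 4, 7, 6, 0, 1, 5]
After 4 (rotate_left(5, 7, k=1)): [2, 3, 4, 7, 6, 1, 5, 0]
After 5 (swap(3, 6)): [2, 3, 4, 5, 6, 1, 7, 0]
After 6 (reverse(4, 7)): [2, 3, 4, 5, 0, 7, 1, 6]
After 7 (rotate_left(0, 7, k=2)): [4, 5, 0, 7, 1, 6, 2, 3]
After 8 (reverse(3, 7)): [4, 5, 0, 3, 2, 6, 1, 7]
After 9 (reverse(4, 5)): [4, 5, 0, 3, 6, 2, 1, 7]
After 10 (rotate_left(2, 5, k=1)): [4, 5, 3, 6, 2, 0, 1, 7]
After 11 (swap(4, 7)): [4, 5, 3, 6, 7, 0, 1, 2]
After 12 (swap(0, 4)): [7, 5, 3, 6, 4, 0, 1, 2]
After 13 (swap(1, 5)): [7, 0, 3, 6, 4, 5, 1, 2]
After 14 (swap(1, 6)): [7, 1, 3, 6, 4, 5, 0, 2]
After 15 (swap(6, 0)): [0, 1, 3, 6, 4, 5, 7, 2]
After 16 (swap(7, 2)): [0, 1, 2, 6, 4, 5, 7, 3]
After 17 (swap(7, 3)): [0, 1, 2, 3, 4, 5, 7, 6]
After 18 (swap(7, 6)): [0, 1, 2, 3, 4, 5, 6, 7]

Answer: yes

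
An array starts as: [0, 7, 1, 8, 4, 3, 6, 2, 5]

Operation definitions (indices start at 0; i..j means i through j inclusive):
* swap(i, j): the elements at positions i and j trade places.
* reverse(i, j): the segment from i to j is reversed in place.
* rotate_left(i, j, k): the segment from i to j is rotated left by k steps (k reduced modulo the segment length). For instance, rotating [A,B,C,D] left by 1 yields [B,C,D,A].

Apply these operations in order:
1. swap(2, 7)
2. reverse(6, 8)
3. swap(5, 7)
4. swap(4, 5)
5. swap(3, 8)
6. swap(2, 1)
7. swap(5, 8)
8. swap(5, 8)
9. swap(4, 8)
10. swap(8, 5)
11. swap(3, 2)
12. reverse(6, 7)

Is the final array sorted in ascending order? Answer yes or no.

Answer: no

Derivation:
After 1 (swap(2, 7)): [0, 7, 2, 8, 4, 3, 6, 1, 5]
After 2 (reverse(6, 8)): [0, 7, 2, 8, 4, 3, 5, 1, 6]
After 3 (swap(5, 7)): [0, 7, 2, 8, 4, 1, 5, 3, 6]
After 4 (swap(4, 5)): [0, 7, 2, 8, 1, 4, 5, 3, 6]
After 5 (swap(3, 8)): [0, 7, 2, 6, 1, 4, 5, 3, 8]
After 6 (swap(2, 1)): [0, 2, 7, 6, 1, 4, 5, 3, 8]
After 7 (swap(5, 8)): [0, 2, 7, 6, 1, 8, 5, 3, 4]
After 8 (swap(5, 8)): [0, 2, 7, 6, 1, 4, 5, 3, 8]
After 9 (swap(4, 8)): [0, 2, 7, 6, 8, 4, 5, 3, 1]
After 10 (swap(8, 5)): [0, 2, 7, 6, 8, 1, 5, 3, 4]
After 11 (swap(3, 2)): [0, 2, 6, 7, 8, 1, 5, 3, 4]
After 12 (reverse(6, 7)): [0, 2, 6, 7, 8, 1, 3, 5, 4]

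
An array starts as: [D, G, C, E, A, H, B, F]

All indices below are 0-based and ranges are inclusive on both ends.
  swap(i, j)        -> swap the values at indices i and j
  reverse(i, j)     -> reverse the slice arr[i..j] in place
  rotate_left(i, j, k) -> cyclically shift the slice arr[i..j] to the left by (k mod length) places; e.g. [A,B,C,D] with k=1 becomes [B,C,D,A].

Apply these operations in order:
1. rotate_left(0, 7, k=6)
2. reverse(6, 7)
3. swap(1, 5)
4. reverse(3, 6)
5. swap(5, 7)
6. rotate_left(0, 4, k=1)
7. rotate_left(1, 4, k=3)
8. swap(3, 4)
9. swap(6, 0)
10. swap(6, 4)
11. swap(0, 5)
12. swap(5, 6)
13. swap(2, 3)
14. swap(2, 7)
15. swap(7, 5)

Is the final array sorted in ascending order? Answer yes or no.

After 1 (rotate_left(0, 7, k=6)): [B, F, D, G, C, E, A, H]
After 2 (reverse(6, 7)): [B, F, D, G, C, E, H, A]
After 3 (swap(1, 5)): [B, E, D, G, C, F, H, A]
After 4 (reverse(3, 6)): [B, E, D, H, F, C, G, A]
After 5 (swap(5, 7)): [B, E, D, H, F, A, G, C]
After 6 (rotate_left(0, 4, k=1)): [E, D, H, F, B, A, G, C]
After 7 (rotate_left(1, 4, k=3)): [E, B, D, H, F, A, G, C]
After 8 (swap(3, 4)): [E, B, D, F, H, A, G, C]
After 9 (swap(6, 0)): [G, B, D, F, H, A, E, C]
After 10 (swap(6, 4)): [G, B, D, F, E, A, H, C]
After 11 (swap(0, 5)): [A, B, D, F, E, G, H, C]
After 12 (swap(5, 6)): [A, B, D, F, E, H, G, C]
After 13 (swap(2, 3)): [A, B, F, D, E, H, G, C]
After 14 (swap(2, 7)): [A, B, C, D, E, H, G, F]
After 15 (swap(7, 5)): [A, B, C, D, E, F, G, H]

Answer: yes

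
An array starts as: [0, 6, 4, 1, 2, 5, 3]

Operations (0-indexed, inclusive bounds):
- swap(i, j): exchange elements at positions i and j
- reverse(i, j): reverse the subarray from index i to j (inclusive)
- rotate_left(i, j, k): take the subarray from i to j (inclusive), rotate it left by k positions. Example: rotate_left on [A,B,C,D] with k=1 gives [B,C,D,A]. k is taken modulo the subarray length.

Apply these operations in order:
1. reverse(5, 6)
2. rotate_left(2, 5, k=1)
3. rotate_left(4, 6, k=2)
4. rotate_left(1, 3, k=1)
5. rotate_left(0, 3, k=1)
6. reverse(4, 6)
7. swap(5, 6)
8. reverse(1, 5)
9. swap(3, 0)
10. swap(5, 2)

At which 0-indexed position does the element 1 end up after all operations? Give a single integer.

Answer: 3

Derivation:
After 1 (reverse(5, 6)): [0, 6, 4, 1, 2, 3, 5]
After 2 (rotate_left(2, 5, k=1)): [0, 6, 1, 2, 3, 4, 5]
After 3 (rotate_left(4, 6, k=2)): [0, 6, 1, 2, 5, 3, 4]
After 4 (rotate_left(1, 3, k=1)): [0, 1, 2, 6, 5, 3, 4]
After 5 (rotate_left(0, 3, k=1)): [1, 2, 6, 0, 5, 3, 4]
After 6 (reverse(4, 6)): [1, 2, 6, 0, 4, 3, 5]
After 7 (swap(5, 6)): [1, 2, 6, 0, 4, 5, 3]
After 8 (reverse(1, 5)): [1, 5, 4, 0, 6, 2, 3]
After 9 (swap(3, 0)): [0, 5, 4, 1, 6, 2, 3]
After 10 (swap(5, 2)): [0, 5, 2, 1, 6, 4, 3]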